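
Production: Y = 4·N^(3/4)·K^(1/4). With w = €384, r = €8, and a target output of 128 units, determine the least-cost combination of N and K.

Cost minimization requires the marginal rate of technical substitution to equal the input-price ratio: MP_N/MP_K = w/r.
Here MP_N/MP_K = (3/4)·(K/N)/(1/4) = 3·(K/N). Setting this equal to 384/8 = 48 gives K = 16N.
Substituting into Y = 128: 4·N^(3/4)·(16N)^(1/4) = 128.
Solving, N = 16 and K = 256.

N* = 16, K* = 256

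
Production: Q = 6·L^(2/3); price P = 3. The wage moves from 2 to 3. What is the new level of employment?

From P·MP_L = w with MP_L = 4·L^(-1/3), the labor demand is L(w) = (12/w)^(3).
At w = 2: L = 216. At w = 3: L = 64.

L* = 64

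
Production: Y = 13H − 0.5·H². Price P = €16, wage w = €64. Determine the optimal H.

The marginal product of H is MP_H = 13 − H.
A price-taking firm hires until the value of the marginal product equals the wage: P·MP_H = w, so 16·(13 − H) = 64.
Then 13 − H = 4, giving H = 9.

H* = 9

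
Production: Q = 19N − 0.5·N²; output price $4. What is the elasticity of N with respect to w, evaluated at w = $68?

From P·MP_N = w with MP_N = 19 − N, labor demand is N(w) = 19 − w/4.
dN/dw = −1/(4) = -0.25.
At w = 68, N = 2, so ε = (dN/dw)·(w/N) = (-0.25)·(68/2) = -8.5.

ε = -8.5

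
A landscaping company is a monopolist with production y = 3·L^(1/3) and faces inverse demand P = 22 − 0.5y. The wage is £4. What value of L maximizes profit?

L* = 8

Marginal revenue from the inverse demand is MR = 22 − y.
The marginal product is MP_L = L^(-2/3).
A monopolist hires until marginal revenue product equals the wage: MR·MP_L = w.
At L, y = 3·L^(1/3). Substituting and solving: (22 − 3·L^(1/3))·L^(-2/3) = 4 gives L = 8.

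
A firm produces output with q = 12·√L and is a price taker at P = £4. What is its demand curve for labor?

L(w) = 576/w²

MP_L = (1/2)·12·L^(-1/2) = 6·L^(-1/2).
Setting P·MP_L = w: 24·L^(-1/2) = w.
Solving for L: L^(-1/2) = w/24, so L = (24/w)^(2).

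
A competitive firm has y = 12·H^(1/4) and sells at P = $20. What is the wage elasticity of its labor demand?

MP_H = (1/4)·12·H^(-3/4), so P·MP_H = w gives 60·H^(-3/4) = w.
Solving, H(w) = (60/w)^(4/3). This is a constant-elasticity form: H ∝ w^(−4/3), so ε = −4/3.

ε = -4/3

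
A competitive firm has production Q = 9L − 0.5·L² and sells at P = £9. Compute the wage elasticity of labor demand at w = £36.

From P·MP_L = w with MP_L = 9 − L, labor demand is L(w) = 9 − w/9.
dL/dw = −1/(9) = -1/9.
At w = 36, L = 5, so ε = (dL/dw)·(w/L) = (-1/9)·(36/5) = -0.8.

ε = -0.8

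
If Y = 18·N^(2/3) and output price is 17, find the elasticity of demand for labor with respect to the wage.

ε = -3

MP_N = (2/3)·18·N^(-1/3), so P·MP_N = w gives 204·N^(-1/3) = w.
Solving, N(w) = (204/w)^(3). This is a constant-elasticity form: N ∝ w^(−3), so ε = −3.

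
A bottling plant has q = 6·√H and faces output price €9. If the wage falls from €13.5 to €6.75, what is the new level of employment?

From P·MP_H = w with MP_H = 3·H^(-1/2), the labor demand is H(w) = (27/w)^(2).
At w = 13.5: H = 4. At w = 6.75: H = 16.

H* = 16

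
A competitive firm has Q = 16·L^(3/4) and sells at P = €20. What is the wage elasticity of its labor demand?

ε = -4

MP_L = (3/4)·16·L^(-1/4), so P·MP_L = w gives 240·L^(-1/4) = w.
Solving, L(w) = (240/w)^(4). This is a constant-elasticity form: L ∝ w^(−4), so ε = −4.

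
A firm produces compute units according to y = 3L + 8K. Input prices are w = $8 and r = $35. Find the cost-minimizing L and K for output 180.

The inputs are perfect substitutes, so the firm uses whichever has the lower cost per unit of output.
Cost per unit of output via L is w/3 = 8/3; via K it is r/8 = 4.375. L is cheaper.
Producing y = 180 with L alone: L = 60, K = 0.

L* = 60, K* = 0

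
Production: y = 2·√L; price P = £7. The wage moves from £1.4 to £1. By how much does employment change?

ΔL = 24

From P·MP_L = w with MP_L = L^(-1/2), the labor demand is L(w) = (7/w)^(2).
At w = 1.4: L = 25. At w = 1: L = 49.
ΔL = 49 − 25 = 24.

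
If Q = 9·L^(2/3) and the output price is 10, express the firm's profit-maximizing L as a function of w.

L(w) = 216000/w³

MP_L = (2/3)·9·L^(-1/3) = 6·L^(-1/3).
Setting P·MP_L = w: 60·L^(-1/3) = w.
Solving for L: L^(-1/3) = w/60, so L = (60/w)^(3).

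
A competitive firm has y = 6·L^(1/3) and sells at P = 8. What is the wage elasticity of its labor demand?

ε = -1.5

MP_L = (1/3)·6·L^(-2/3), so P·MP_L = w gives 16·L^(-2/3) = w.
Solving, L(w) = (16/w)^(3/2). This is a constant-elasticity form: L ∝ w^(−3/2), so ε = −3/2.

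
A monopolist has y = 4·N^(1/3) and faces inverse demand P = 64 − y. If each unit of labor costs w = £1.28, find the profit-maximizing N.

Marginal revenue from the inverse demand is MR = 64 − 2y.
The marginal product is MP_N = (4/3)·N^(-2/3).
A monopolist hires until marginal revenue product equals the wage: MR·MP_N = w.
At N, y = 4·N^(1/3). Substituting and solving: (64 − 8·N^(1/3))·(4/3)·N^(-2/3) = 1.28 gives N = 125.

N* = 125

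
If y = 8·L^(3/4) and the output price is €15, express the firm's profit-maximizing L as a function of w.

L(w) = (90/w)^(4)

MP_L = (3/4)·8·L^(-1/4) = 6·L^(-1/4).
Setting P·MP_L = w: 90·L^(-1/4) = w.
Solving for L: L^(-1/4) = w/90, so L = (90/w)^(4).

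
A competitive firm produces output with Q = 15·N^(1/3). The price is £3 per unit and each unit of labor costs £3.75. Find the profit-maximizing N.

MP_N = (1/3)·15·N^(-2/3) = 5·N^(-2/3).
Profit maximization for a price taker requires P·MP_N = w: 3·5·N^(-2/3) = 3.75.
So N^(-2/3) = 0.25, which gives N = 8.

N* = 8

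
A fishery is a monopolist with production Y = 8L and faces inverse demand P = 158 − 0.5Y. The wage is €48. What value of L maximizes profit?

Marginal revenue from the inverse demand is MR = 158 − Y.
The marginal product is MP_L = 8.
A monopolist hires until marginal revenue product equals the wage: MR·MP_L = w.
(158 − 8L)·8 = 48, so L = 19.

L* = 19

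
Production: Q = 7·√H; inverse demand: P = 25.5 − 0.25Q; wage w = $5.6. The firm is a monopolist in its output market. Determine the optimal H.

H* = 25

Marginal revenue from the inverse demand is MR = 25.5 − 0.5Q.
The marginal product is MP_H = 3.5·H^(-1/2).
A monopolist hires until marginal revenue product equals the wage: MR·MP_H = w.
At H, Q = 7·√H. Substituting and solving: (25.5 − 3.5·√H)·3.5·H^(-1/2) = 5.6 gives H = 25.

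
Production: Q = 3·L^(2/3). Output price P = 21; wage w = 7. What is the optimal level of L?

MP_L = (2/3)·3·L^(-1/3) = 2·L^(-1/3).
Profit maximization for a price taker requires P·MP_L = w: 21·2·L^(-1/3) = 7.
So L^(-1/3) = 1/6, which gives L = 216.

L* = 216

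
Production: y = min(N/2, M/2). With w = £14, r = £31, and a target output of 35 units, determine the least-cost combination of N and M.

With a fixed-proportions technology, the cost-minimizing bundle uses no slack in either input: N/2 = M/2 = y.
So N = 2·35 = 70 and M = 2·35 = 70.

N* = 70, M* = 70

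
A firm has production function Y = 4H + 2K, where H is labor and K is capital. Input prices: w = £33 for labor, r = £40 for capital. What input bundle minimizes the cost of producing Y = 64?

The inputs are perfect substitutes, so the firm uses whichever has the lower cost per unit of output.
Cost per unit of output via H is w/4 = 8.25; via K it is r/2 = 20. H is cheaper.
Producing Y = 64 with H alone: H = 16, K = 0.

H* = 16, K* = 0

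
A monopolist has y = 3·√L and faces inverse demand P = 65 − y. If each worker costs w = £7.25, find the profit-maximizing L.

L* = 36

Marginal revenue from the inverse demand is MR = 65 − 2y.
The marginal product is MP_L = 1.5·L^(-1/2).
A monopolist hires until marginal revenue product equals the wage: MR·MP_L = w.
At L, y = 3·√L. Substituting and solving: (65 − 6·√L)·1.5·L^(-1/2) = 7.25 gives L = 36.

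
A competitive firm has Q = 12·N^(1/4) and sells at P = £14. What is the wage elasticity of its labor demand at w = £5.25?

ε = -4/3

MP_N = (1/4)·12·N^(-3/4), so P·MP_N = w gives 42·N^(-3/4) = w.
Solving, N(w) = (42/w)^(4/3). This is a constant-elasticity form: N ∝ w^(−4/3), so ε = −4/3.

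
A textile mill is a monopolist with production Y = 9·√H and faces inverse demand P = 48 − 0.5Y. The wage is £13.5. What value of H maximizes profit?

Marginal revenue from the inverse demand is MR = 48 − Y.
The marginal product is MP_H = 4.5·H^(-1/2).
A monopolist hires until marginal revenue product equals the wage: MR·MP_H = w.
At H, Y = 9·√H. Substituting and solving: (48 − 9·√H)·4.5·H^(-1/2) = 13.5 gives H = 16.

H* = 16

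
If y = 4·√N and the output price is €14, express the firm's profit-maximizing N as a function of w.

MP_N = (1/2)·4·N^(-1/2) = 2·N^(-1/2).
Setting P·MP_N = w: 28·N^(-1/2) = w.
Solving for N: N^(-1/2) = w/28, so N = (28/w)^(2).

N(w) = 784/w²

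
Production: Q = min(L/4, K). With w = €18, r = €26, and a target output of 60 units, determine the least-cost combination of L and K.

L* = 240, K* = 60

With a fixed-proportions technology, the cost-minimizing bundle uses no slack in either input: L/4 = K = Q.
So L = 4·60 = 240 and K = 60.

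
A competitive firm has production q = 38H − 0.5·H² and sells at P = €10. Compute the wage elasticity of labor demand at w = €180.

ε = -0.9

From P·MP_H = w with MP_H = 38 − H, labor demand is H(w) = 38 − w/10.
dH/dw = −1/(10) = -0.1.
At w = 180, H = 20, so ε = (dH/dw)·(w/H) = (-0.1)·(180/20) = -0.9.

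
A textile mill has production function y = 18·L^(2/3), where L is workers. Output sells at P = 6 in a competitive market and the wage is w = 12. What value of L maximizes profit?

MP_L = (2/3)·18·L^(-1/3) = 12·L^(-1/3).
Profit maximization for a price taker requires P·MP_L = w: 6·12·L^(-1/3) = 12.
So L^(-1/3) = 1/6, which gives L = 216.

L* = 216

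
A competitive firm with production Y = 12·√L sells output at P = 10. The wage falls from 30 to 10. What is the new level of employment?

L* = 36

From P·MP_L = w with MP_L = 6·L^(-1/2), the labor demand is L(w) = (60/w)^(2).
At w = 30: L = 4. At w = 10: L = 36.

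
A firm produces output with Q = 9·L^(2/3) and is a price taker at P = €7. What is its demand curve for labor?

L(w) = 74088/w³

MP_L = (2/3)·9·L^(-1/3) = 6·L^(-1/3).
Setting P·MP_L = w: 42·L^(-1/3) = w.
Solving for L: L^(-1/3) = w/42, so L = (42/w)^(3).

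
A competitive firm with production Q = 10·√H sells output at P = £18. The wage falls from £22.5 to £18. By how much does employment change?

From P·MP_H = w with MP_H = 5·H^(-1/2), the labor demand is H(w) = (90/w)^(2).
At w = 22.5: H = 16. At w = 18: H = 25.
ΔH = 25 − 16 = 9.

ΔH = 9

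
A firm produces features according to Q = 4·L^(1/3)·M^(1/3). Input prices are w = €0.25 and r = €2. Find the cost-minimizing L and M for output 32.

Cost minimization requires the marginal rate of technical substitution to equal the input-price ratio: MP_L/MP_M = w/r.
Here MP_L/MP_M = (1/3)·(M/L)/(1/3) = (M/L). Setting this equal to 0.25/2 = 0.125 gives M = 0.125L.
Substituting into Q = 32: 4·L^(1/3)·(0.125L)^(1/3) = 32.
Solving, L = 64 and M = 8.

L* = 64, M* = 8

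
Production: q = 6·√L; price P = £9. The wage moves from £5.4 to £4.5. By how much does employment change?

ΔL = 11

From P·MP_L = w with MP_L = 3·L^(-1/2), the labor demand is L(w) = (27/w)^(2).
At w = 5.4: L = 25. At w = 4.5: L = 36.
ΔL = 36 − 25 = 11.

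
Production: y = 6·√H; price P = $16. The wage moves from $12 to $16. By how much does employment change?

From P·MP_H = w with MP_H = 3·H^(-1/2), the labor demand is H(w) = (48/w)^(2).
At w = 12: H = 16. At w = 16: H = 9.
ΔH = 9 − 16 = -7.

ΔH = -7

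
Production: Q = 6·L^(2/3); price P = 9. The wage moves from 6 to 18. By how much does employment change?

From P·MP_L = w with MP_L = 4·L^(-1/3), the labor demand is L(w) = (36/w)^(3).
At w = 6: L = 216. At w = 18: L = 8.
ΔL = 8 − 216 = -208.

ΔL = -208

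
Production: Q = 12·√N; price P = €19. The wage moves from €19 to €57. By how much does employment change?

ΔN = -32

From P·MP_N = w with MP_N = 6·N^(-1/2), the labor demand is N(w) = (114/w)^(2).
At w = 19: N = 36. At w = 57: N = 4.
ΔN = 4 − 36 = -32.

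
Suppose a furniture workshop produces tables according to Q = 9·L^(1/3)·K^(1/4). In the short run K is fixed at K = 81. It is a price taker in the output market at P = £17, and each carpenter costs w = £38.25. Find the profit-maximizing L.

With K = 81, MP_L = (1/3)·9·L^(-2/3)·81^(1/4) = 9·L^(-2/3).
Profit maximization for a price taker requires P·MP_L = w: 17·9·L^(-2/3) = 38.25.
So L^(-2/3) = 0.25, which gives L = 8.

L* = 8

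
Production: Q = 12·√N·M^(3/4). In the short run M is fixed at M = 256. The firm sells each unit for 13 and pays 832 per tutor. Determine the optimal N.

N* = 36

With M = 256, MP_N = (1/2)·12·N^(-1/2)·256^(3/4) = 384·N^(-1/2).
Profit maximization for a price taker requires P·MP_N = w: 13·384·N^(-1/2) = 832.
So N^(-1/2) = 1/6, which gives N = 36.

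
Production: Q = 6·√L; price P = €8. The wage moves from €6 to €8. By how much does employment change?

ΔL = -7

From P·MP_L = w with MP_L = 3·L^(-1/2), the labor demand is L(w) = (24/w)^(2).
At w = 6: L = 16. At w = 8: L = 9.
ΔL = 9 − 16 = -7.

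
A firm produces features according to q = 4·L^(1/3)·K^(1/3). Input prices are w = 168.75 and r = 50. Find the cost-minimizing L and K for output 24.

Cost minimization requires the marginal rate of technical substitution to equal the input-price ratio: MP_L/MP_K = w/r.
Here MP_L/MP_K = (1/3)·(K/L)/(1/3) = (K/L). Setting this equal to 168.75/50 = 3.375 gives K = 3.375L.
Substituting into q = 24: 4·L^(1/3)·(3.375L)^(1/3) = 24.
Solving, L = 8 and K = 27.

L* = 8, K* = 27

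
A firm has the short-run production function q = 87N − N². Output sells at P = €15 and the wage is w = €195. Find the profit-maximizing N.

N* = 37

The marginal product of N is MP_N = 87 − 2N.
A price-taking firm hires until the value of the marginal product equals the wage: P·MP_N = w, so 15·(87 − 2N) = 195.
Then 87 − 2N = 13, giving N = 37.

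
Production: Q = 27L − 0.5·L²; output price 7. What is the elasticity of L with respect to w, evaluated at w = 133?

ε = -2.375

From P·MP_L = w with MP_L = 27 − L, labor demand is L(w) = 27 − w/7.
dL/dw = −1/(7) = -1/7.
At w = 133, L = 8, so ε = (dL/dw)·(w/L) = (-1/7)·(133/8) = -2.375.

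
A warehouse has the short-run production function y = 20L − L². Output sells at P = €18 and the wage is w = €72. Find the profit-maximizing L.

The marginal product of L is MP_L = 20 − 2L.
A price-taking firm hires until the value of the marginal product equals the wage: P·MP_L = w, so 18·(20 − 2L) = 72.
Then 20 − 2L = 4, giving L = 8.

L* = 8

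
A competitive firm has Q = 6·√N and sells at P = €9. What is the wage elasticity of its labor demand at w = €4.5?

ε = -2

MP_N = (1/2)·6·N^(-1/2), so P·MP_N = w gives 27·N^(-1/2) = w.
Solving, N(w) = (27/w)^(2). This is a constant-elasticity form: N ∝ w^(−2), so ε = −2.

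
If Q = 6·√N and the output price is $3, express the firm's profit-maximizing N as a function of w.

MP_N = (1/2)·6·N^(-1/2) = 3·N^(-1/2).
Setting P·MP_N = w: 9·N^(-1/2) = w.
Solving for N: N^(-1/2) = w/9, so N = (9/w)^(2).

N(w) = 81/w²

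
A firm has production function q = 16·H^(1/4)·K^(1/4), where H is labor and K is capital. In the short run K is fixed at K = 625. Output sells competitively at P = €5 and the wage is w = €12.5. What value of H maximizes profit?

H* = 16

With K = 625, MP_H = (1/4)·16·H^(-3/4)·625^(1/4) = 20·H^(-3/4).
Profit maximization for a price taker requires P·MP_H = w: 5·20·H^(-3/4) = 12.5.
So H^(-3/4) = 0.125, which gives H = 16.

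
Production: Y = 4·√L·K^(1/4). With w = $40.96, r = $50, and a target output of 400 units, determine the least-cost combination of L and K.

L* = 625, K* = 256

Cost minimization requires the marginal rate of technical substitution to equal the input-price ratio: MP_L/MP_K = w/r.
Here MP_L/MP_K = (1/2)·(K/L)/(1/4) = 2·(K/L). Setting this equal to 40.96/50 = 0.8192 gives K = 0.4096L.
Substituting into Y = 400: 4·L^(1/2)·(0.4096L)^(1/4) = 400.
Solving, L = 625 and K = 256.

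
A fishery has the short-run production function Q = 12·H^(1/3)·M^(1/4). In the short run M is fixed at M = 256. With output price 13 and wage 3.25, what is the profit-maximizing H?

With M = 256, MP_H = (1/3)·12·H^(-2/3)·256^(1/4) = 16·H^(-2/3).
Profit maximization for a price taker requires P·MP_H = w: 13·16·H^(-2/3) = 3.25.
So H^(-2/3) = 0.015625, which gives H = 512.

H* = 512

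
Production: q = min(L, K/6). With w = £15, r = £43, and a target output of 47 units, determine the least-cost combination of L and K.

L* = 47, K* = 282

With a fixed-proportions technology, the cost-minimizing bundle uses no slack in either input: L = K/6 = q.
So L = 47 and K = 6·47 = 282.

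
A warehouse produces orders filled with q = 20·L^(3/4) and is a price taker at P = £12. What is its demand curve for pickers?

L(w) = (180/w)^(4)

MP_L = (3/4)·20·L^(-1/4) = 15·L^(-1/4).
Setting P·MP_L = w: 180·L^(-1/4) = w.
Solving for L: L^(-1/4) = w/180, so L = (180/w)^(4).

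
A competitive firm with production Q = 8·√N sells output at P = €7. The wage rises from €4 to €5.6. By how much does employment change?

From P·MP_N = w with MP_N = 4·N^(-1/2), the labor demand is N(w) = (28/w)^(2).
At w = 4: N = 49. At w = 5.6: N = 25.
ΔN = 25 − 49 = -24.

ΔN = -24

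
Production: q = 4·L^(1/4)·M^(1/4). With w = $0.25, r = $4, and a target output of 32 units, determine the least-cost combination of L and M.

Cost minimization requires the marginal rate of technical substitution to equal the input-price ratio: MP_L/MP_M = w/r.
Here MP_L/MP_M = (1/4)·(M/L)/(1/4) = (M/L). Setting this equal to 0.25/4 = 0.0625 gives M = 0.0625L.
Substituting into q = 32: 4·L^(1/4)·(0.0625L)^(1/4) = 32.
Solving, L = 256 and M = 16.

L* = 256, M* = 16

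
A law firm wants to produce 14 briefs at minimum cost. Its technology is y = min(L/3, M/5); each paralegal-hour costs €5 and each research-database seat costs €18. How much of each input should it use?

With a fixed-proportions technology, the cost-minimizing bundle uses no slack in either input: L/3 = M/5 = y.
So L = 3·14 = 42 and M = 5·14 = 70.

L* = 42, M* = 70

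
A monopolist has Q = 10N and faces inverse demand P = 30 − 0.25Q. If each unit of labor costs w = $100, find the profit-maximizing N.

N* = 4

Marginal revenue from the inverse demand is MR = 30 − 0.5Q.
The marginal product is MP_N = 10.
A monopolist hires until marginal revenue product equals the wage: MR·MP_N = w.
(30 − 5N)·10 = 100, so N = 4.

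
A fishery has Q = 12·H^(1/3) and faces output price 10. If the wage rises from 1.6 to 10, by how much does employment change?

From P·MP_H = w with MP_H = 4·H^(-2/3), the labor demand is H(w) = (40/w)^(3/2).
At w = 1.6: H = 125. At w = 10: H = 8.
ΔH = 8 − 125 = -117.

ΔH = -117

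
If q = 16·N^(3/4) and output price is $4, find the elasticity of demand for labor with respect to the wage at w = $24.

MP_N = (3/4)·16·N^(-1/4), so P·MP_N = w gives 48·N^(-1/4) = w.
Solving, N(w) = (48/w)^(4). This is a constant-elasticity form: N ∝ w^(−4), so ε = −4.

ε = -4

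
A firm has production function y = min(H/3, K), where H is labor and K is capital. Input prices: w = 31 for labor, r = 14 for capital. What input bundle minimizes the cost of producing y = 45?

With a fixed-proportions technology, the cost-minimizing bundle uses no slack in either input: H/3 = K = y.
So H = 3·45 = 135 and K = 45.

H* = 135, K* = 45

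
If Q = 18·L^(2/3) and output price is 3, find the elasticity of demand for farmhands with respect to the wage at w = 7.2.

ε = -3

MP_L = (2/3)·18·L^(-1/3), so P·MP_L = w gives 36·L^(-1/3) = w.
Solving, L(w) = (36/w)^(3). This is a constant-elasticity form: L ∝ w^(−3), so ε = −3.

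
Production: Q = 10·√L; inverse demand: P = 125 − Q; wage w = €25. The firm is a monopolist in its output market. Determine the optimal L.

L* = 25

Marginal revenue from the inverse demand is MR = 125 − 2Q.
The marginal product is MP_L = 5·L^(-1/2).
A monopolist hires until marginal revenue product equals the wage: MR·MP_L = w.
At L, Q = 10·√L. Substituting and solving: (125 − 20·√L)·5·L^(-1/2) = 25 gives L = 25.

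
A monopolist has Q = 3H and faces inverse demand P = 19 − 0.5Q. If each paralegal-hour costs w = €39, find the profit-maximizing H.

Marginal revenue from the inverse demand is MR = 19 − Q.
The marginal product is MP_H = 3.
A monopolist hires until marginal revenue product equals the wage: MR·MP_H = w.
(19 − 3H)·3 = 39, so H = 2.

H* = 2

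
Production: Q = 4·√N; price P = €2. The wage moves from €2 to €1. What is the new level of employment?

N* = 16

From P·MP_N = w with MP_N = 2·N^(-1/2), the labor demand is N(w) = (4/w)^(2).
At w = 2: N = 4. At w = 1: N = 16.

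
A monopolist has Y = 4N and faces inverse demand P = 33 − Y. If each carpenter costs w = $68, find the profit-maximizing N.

N* = 2

Marginal revenue from the inverse demand is MR = 33 − 2Y.
The marginal product is MP_N = 4.
A monopolist hires until marginal revenue product equals the wage: MR·MP_N = w.
(33 − 8N)·4 = 68, so N = 2.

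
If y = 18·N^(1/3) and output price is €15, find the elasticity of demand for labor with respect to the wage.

MP_N = (1/3)·18·N^(-2/3), so P·MP_N = w gives 90·N^(-2/3) = w.
Solving, N(w) = (90/w)^(3/2). This is a constant-elasticity form: N ∝ w^(−3/2), so ε = −3/2.

ε = -1.5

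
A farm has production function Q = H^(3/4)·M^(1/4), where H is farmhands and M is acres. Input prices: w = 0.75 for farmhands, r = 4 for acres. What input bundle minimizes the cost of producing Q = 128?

H* = 256, M* = 16

Cost minimization requires the marginal rate of technical substitution to equal the input-price ratio: MP_H/MP_M = w/r.
Here MP_H/MP_M = (3/4)·(M/H)/(1/4) = 3·(M/H). Setting this equal to 0.75/4 = 0.1875 gives M = 0.0625H.
Substituting into Q = 128: H^(3/4)·(0.0625H)^(1/4) = 128.
Solving, H = 256 and M = 16.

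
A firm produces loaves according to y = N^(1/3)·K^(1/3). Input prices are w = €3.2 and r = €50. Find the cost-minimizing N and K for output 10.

Cost minimization requires the marginal rate of technical substitution to equal the input-price ratio: MP_N/MP_K = w/r.
Here MP_N/MP_K = (1/3)·(K/N)/(1/3) = (K/N). Setting this equal to 3.2/50 = 0.064 gives K = 0.064N.
Substituting into y = 10: N^(1/3)·(0.064N)^(1/3) = 10.
Solving, N = 125 and K = 8.

N* = 125, K* = 8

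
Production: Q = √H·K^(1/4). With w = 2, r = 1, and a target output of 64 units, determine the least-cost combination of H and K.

Cost minimization requires the marginal rate of technical substitution to equal the input-price ratio: MP_H/MP_K = w/r.
Here MP_H/MP_K = (1/2)·(K/H)/(1/4) = 2·(K/H). Setting this equal to 2/1 = 2 gives K = H.
Substituting into Q = 64: H^(1/2)·(H)^(1/4) = 64.
Solving, H = 256 and K = 256.

H* = 256, K* = 256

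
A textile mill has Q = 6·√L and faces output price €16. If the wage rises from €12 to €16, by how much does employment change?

ΔL = -7

From P·MP_L = w with MP_L = 3·L^(-1/2), the labor demand is L(w) = (48/w)^(2).
At w = 12: L = 16. At w = 16: L = 9.
ΔL = 9 − 16 = -7.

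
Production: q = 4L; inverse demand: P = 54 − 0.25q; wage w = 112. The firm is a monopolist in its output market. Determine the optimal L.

L* = 13

Marginal revenue from the inverse demand is MR = 54 − 0.5q.
The marginal product is MP_L = 4.
A monopolist hires until marginal revenue product equals the wage: MR·MP_L = w.
(54 − 2L)·4 = 112, so L = 13.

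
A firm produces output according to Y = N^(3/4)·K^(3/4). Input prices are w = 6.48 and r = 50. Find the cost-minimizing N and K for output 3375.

N* = 625, K* = 81

Cost minimization requires the marginal rate of technical substitution to equal the input-price ratio: MP_N/MP_K = w/r.
Here MP_N/MP_K = (3/4)·(K/N)/(3/4) = (K/N). Setting this equal to 6.48/50 = 0.1296 gives K = 0.1296N.
Substituting into Y = 3375: N^(3/4)·(0.1296N)^(3/4) = 3375.
Solving, N = 625 and K = 81.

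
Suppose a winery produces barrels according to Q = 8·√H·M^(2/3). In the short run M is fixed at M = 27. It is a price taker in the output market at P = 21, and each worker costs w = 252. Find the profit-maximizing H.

With M = 27, MP_H = (1/2)·8·H^(-1/2)·27^(2/3) = 36·H^(-1/2).
Profit maximization for a price taker requires P·MP_H = w: 21·36·H^(-1/2) = 252.
So H^(-1/2) = 1/3, which gives H = 9.

H* = 9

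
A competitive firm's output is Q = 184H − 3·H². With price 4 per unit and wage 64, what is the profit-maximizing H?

H* = 28

The marginal product of H is MP_H = 184 − 6H.
A price-taking firm hires until the value of the marginal product equals the wage: P·MP_H = w, so 4·(184 − 6H) = 64.
Then 184 − 6H = 16, giving H = 28.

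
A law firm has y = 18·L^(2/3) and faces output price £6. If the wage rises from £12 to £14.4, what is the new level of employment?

From P·MP_L = w with MP_L = 12·L^(-1/3), the labor demand is L(w) = (72/w)^(3).
At w = 12: L = 216. At w = 14.4: L = 125.

L* = 125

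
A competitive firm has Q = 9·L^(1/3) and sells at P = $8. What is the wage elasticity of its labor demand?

ε = -1.5

MP_L = (1/3)·9·L^(-2/3), so P·MP_L = w gives 24·L^(-2/3) = w.
Solving, L(w) = (24/w)^(3/2). This is a constant-elasticity form: L ∝ w^(−3/2), so ε = −3/2.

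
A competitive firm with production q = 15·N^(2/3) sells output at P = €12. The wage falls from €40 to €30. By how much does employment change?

From P·MP_N = w with MP_N = 10·N^(-1/3), the labor demand is N(w) = (120/w)^(3).
At w = 40: N = 27. At w = 30: N = 64.
ΔN = 64 − 27 = 37.

ΔN = 37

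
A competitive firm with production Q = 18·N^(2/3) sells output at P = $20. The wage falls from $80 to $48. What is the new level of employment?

N* = 125

From P·MP_N = w with MP_N = 12·N^(-1/3), the labor demand is N(w) = (240/w)^(3).
At w = 80: N = 27. At w = 48: N = 125.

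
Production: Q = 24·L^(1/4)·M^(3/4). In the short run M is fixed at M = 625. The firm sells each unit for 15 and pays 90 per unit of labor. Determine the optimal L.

L* = 625

With M = 625, MP_L = (1/4)·24·L^(-3/4)·625^(3/4) = 750·L^(-3/4).
Profit maximization for a price taker requires P·MP_L = w: 15·750·L^(-3/4) = 90.
So L^(-3/4) = 0.008, which gives L = 625.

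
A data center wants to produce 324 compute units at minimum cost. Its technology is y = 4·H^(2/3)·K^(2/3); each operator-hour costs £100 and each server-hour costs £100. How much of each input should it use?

Cost minimization requires the marginal rate of technical substitution to equal the input-price ratio: MP_H/MP_K = w/r.
Here MP_H/MP_K = (2/3)·(K/H)/(2/3) = (K/H). Setting this equal to 100/100 = 1 gives K = H.
Substituting into y = 324: 4·H^(2/3)·(H)^(2/3) = 324.
Solving, H = 27 and K = 27.

H* = 27, K* = 27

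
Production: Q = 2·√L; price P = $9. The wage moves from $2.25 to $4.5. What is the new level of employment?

L* = 4

From P·MP_L = w with MP_L = L^(-1/2), the labor demand is L(w) = (9/w)^(2).
At w = 2.25: L = 16. At w = 4.5: L = 4.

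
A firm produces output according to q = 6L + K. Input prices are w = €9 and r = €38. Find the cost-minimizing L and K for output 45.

L* = 7.5, K* = 0

The inputs are perfect substitutes, so the firm uses whichever has the lower cost per unit of output.
Cost per unit of output via L is 1.5; via K it is 38. L is cheaper.
Producing q = 45 with L alone: L = 7.5, K = 0.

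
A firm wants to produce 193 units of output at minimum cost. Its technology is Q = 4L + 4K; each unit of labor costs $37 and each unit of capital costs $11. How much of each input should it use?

L* = 0, K* = 48.25

The inputs are perfect substitutes, so the firm uses whichever has the lower cost per unit of output.
Cost per unit of output via L is w/4 = 9.25; via K it is r/4 = 2.75. K is cheaper.
Producing Q = 193 with K alone: L = 0, K = 48.25.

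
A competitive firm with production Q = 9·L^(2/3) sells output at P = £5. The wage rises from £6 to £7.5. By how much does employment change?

ΔL = -61

From P·MP_L = w with MP_L = 6·L^(-1/3), the labor demand is L(w) = (30/w)^(3).
At w = 6: L = 125. At w = 7.5: L = 64.
ΔL = 64 − 125 = -61.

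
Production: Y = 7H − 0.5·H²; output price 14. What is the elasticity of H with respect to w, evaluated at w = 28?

ε = -0.4

From P·MP_H = w with MP_H = 7 − H, labor demand is H(w) = 7 − w/14.
dH/dw = −1/(14) = -1/14.
At w = 28, H = 5, so ε = (dH/dw)·(w/H) = (-1/14)·(28/5) = -0.4.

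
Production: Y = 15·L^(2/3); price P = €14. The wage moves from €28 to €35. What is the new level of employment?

From P·MP_L = w with MP_L = 10·L^(-1/3), the labor demand is L(w) = (140/w)^(3).
At w = 28: L = 125. At w = 35: L = 64.

L* = 64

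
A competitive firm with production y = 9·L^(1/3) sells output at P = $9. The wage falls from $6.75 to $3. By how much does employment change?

From P·MP_L = w with MP_L = 3·L^(-2/3), the labor demand is L(w) = (27/w)^(3/2).
At w = 6.75: L = 8. At w = 3: L = 27.
ΔL = 27 − 8 = 19.

ΔL = 19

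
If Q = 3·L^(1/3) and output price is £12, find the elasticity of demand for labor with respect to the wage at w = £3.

MP_L = (1/3)·3·L^(-2/3), so P·MP_L = w gives 12·L^(-2/3) = w.
Solving, L(w) = (12/w)^(3/2). This is a constant-elasticity form: L ∝ w^(−3/2), so ε = −3/2.

ε = -1.5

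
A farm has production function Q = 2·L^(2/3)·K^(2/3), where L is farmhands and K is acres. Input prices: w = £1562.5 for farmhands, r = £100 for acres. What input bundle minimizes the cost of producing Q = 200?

L* = 8, K* = 125

Cost minimization requires the marginal rate of technical substitution to equal the input-price ratio: MP_L/MP_K = w/r.
Here MP_L/MP_K = (2/3)·(K/L)/(2/3) = (K/L). Setting this equal to 1562.5/100 = 15.625 gives K = 15.625L.
Substituting into Q = 200: 2·L^(2/3)·(15.625L)^(2/3) = 200.
Solving, L = 8 and K = 125.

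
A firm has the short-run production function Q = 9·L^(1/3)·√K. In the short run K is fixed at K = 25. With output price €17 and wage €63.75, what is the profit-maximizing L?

L* = 8

With K = 25, MP_L = (1/3)·9·L^(-2/3)·25^(1/2) = 15·L^(-2/3).
Profit maximization for a price taker requires P·MP_L = w: 17·15·L^(-2/3) = 63.75.
So L^(-2/3) = 0.25, which gives L = 8.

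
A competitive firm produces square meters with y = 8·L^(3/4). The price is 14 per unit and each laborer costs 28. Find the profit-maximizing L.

MP_L = (3/4)·8·L^(-1/4) = 6·L^(-1/4).
Profit maximization for a price taker requires P·MP_L = w: 14·6·L^(-1/4) = 28.
So L^(-1/4) = 1/3, which gives L = 81.

L* = 81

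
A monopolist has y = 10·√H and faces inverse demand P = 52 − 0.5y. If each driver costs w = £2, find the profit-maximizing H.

Marginal revenue from the inverse demand is MR = 52 − y.
The marginal product is MP_H = 5·H^(-1/2).
A monopolist hires until marginal revenue product equals the wage: MR·MP_H = w.
At H, y = 10·√H. Substituting and solving: (52 − 10·√H)·5·H^(-1/2) = 2 gives H = 25.

H* = 25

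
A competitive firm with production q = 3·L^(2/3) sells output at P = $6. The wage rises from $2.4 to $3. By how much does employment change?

From P·MP_L = w with MP_L = 2·L^(-1/3), the labor demand is L(w) = (12/w)^(3).
At w = 2.4: L = 125. At w = 3: L = 64.
ΔL = 64 − 125 = -61.

ΔL = -61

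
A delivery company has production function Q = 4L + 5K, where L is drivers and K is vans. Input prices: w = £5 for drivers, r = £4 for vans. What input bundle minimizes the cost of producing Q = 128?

L* = 0, K* = 25.6

The inputs are perfect substitutes, so the firm uses whichever has the lower cost per unit of output.
Cost per unit of output via L is w/4 = 1.25; via K it is r/5 = 0.8. K is cheaper.
Producing Q = 128 with K alone: L = 0, K = 25.6.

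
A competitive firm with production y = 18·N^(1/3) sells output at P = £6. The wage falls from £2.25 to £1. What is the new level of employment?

From P·MP_N = w with MP_N = 6·N^(-2/3), the labor demand is N(w) = (36/w)^(3/2).
At w = 2.25: N = 64. At w = 1: N = 216.

N* = 216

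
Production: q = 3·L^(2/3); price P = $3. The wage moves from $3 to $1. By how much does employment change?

From P·MP_L = w with MP_L = 2·L^(-1/3), the labor demand is L(w) = (6/w)^(3).
At w = 3: L = 8. At w = 1: L = 216.
ΔL = 216 − 8 = 208.

ΔL = 208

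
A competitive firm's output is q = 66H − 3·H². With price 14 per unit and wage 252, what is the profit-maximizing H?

The marginal product of H is MP_H = 66 − 6H.
A price-taking firm hires until the value of the marginal product equals the wage: P·MP_H = w, so 14·(66 − 6H) = 252.
Then 66 − 6H = 18, giving H = 8.

H* = 8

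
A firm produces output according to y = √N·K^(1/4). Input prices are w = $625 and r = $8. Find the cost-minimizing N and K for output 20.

N* = 16, K* = 625

Cost minimization requires the marginal rate of technical substitution to equal the input-price ratio: MP_N/MP_K = w/r.
Here MP_N/MP_K = (1/2)·(K/N)/(1/4) = 2·(K/N). Setting this equal to 625/8 = 78.125 gives K = 39.0625N.
Substituting into y = 20: N^(1/2)·(39.0625N)^(1/4) = 20.
Solving, N = 16 and K = 625.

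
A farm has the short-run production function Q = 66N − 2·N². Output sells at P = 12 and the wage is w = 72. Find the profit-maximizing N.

N* = 15

The marginal product of N is MP_N = 66 − 4N.
A price-taking firm hires until the value of the marginal product equals the wage: P·MP_N = w, so 12·(66 − 4N) = 72.
Then 66 − 4N = 6, giving N = 15.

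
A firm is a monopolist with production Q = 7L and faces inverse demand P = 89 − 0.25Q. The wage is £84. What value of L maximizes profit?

L* = 22

Marginal revenue from the inverse demand is MR = 89 − 0.5Q.
The marginal product is MP_L = 7.
A monopolist hires until marginal revenue product equals the wage: MR·MP_L = w.
(89 − 3.5L)·7 = 84, so L = 22.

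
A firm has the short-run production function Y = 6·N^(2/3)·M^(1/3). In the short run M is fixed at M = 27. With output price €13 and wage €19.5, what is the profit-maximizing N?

N* = 512

With M = 27, MP_N = (2/3)·6·N^(-1/3)·27^(1/3) = 12·N^(-1/3).
Profit maximization for a price taker requires P·MP_N = w: 13·12·N^(-1/3) = 19.5.
So N^(-1/3) = 0.125, which gives N = 512.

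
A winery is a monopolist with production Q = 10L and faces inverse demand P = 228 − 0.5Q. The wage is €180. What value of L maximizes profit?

Marginal revenue from the inverse demand is MR = 228 − Q.
The marginal product is MP_L = 10.
A monopolist hires until marginal revenue product equals the wage: MR·MP_L = w.
(228 − 10L)·10 = 180, so L = 21.

L* = 21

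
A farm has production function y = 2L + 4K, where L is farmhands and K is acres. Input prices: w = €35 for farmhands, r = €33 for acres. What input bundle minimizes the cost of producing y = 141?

The inputs are perfect substitutes, so the firm uses whichever has the lower cost per unit of output.
Cost per unit of output via L is w/2 = 17.5; via K it is r/4 = 8.25. K is cheaper.
Producing y = 141 with K alone: L = 0, K = 35.25.

L* = 0, K* = 35.25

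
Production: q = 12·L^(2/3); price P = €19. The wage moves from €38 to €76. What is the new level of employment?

From P·MP_L = w with MP_L = 8·L^(-1/3), the labor demand is L(w) = (152/w)^(3).
At w = 38: L = 64. At w = 76: L = 8.

L* = 8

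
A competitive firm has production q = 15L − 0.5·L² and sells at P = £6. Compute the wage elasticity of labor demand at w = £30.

From P·MP_L = w with MP_L = 15 − L, labor demand is L(w) = 15 − w/6.
dL/dw = −1/(6) = -1/6.
At w = 30, L = 10, so ε = (dL/dw)·(w/L) = (-1/6)·(30/10) = -0.5.

ε = -0.5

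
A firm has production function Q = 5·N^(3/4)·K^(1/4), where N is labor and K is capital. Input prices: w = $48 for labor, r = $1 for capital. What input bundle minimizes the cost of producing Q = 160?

N* = 16, K* = 256

Cost minimization requires the marginal rate of technical substitution to equal the input-price ratio: MP_N/MP_K = w/r.
Here MP_N/MP_K = (3/4)·(K/N)/(1/4) = 3·(K/N). Setting this equal to 48/1 = 48 gives K = 16N.
Substituting into Q = 160: 5·N^(3/4)·(16N)^(1/4) = 160.
Solving, N = 16 and K = 256.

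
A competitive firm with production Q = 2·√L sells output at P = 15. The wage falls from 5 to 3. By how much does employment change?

ΔL = 16

From P·MP_L = w with MP_L = L^(-1/2), the labor demand is L(w) = (15/w)^(2).
At w = 5: L = 9. At w = 3: L = 25.
ΔL = 25 − 9 = 16.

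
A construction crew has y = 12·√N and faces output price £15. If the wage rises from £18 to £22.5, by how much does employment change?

ΔN = -9

From P·MP_N = w with MP_N = 6·N^(-1/2), the labor demand is N(w) = (90/w)^(2).
At w = 18: N = 25. At w = 22.5: N = 16.
ΔN = 16 − 25 = -9.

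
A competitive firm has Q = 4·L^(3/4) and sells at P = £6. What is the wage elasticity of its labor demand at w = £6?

ε = -4

MP_L = (3/4)·4·L^(-1/4), so P·MP_L = w gives 18·L^(-1/4) = w.
Solving, L(w) = (18/w)^(4). This is a constant-elasticity form: L ∝ w^(−4), so ε = −4.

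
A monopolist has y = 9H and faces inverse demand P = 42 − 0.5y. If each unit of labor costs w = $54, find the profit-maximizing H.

Marginal revenue from the inverse demand is MR = 42 − y.
The marginal product is MP_H = 9.
A monopolist hires until marginal revenue product equals the wage: MR·MP_H = w.
(42 − 9H)·9 = 54, so H = 4.

H* = 4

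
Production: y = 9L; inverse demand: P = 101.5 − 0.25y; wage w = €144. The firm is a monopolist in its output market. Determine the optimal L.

L* = 19

Marginal revenue from the inverse demand is MR = 101.5 − 0.5y.
The marginal product is MP_L = 9.
A monopolist hires until marginal revenue product equals the wage: MR·MP_L = w.
(101.5 − 4.5L)·9 = 144, so L = 19.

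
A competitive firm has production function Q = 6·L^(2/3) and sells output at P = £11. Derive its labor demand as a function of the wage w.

MP_L = (2/3)·6·L^(-1/3) = 4·L^(-1/3).
Setting P·MP_L = w: 44·L^(-1/3) = w.
Solving for L: L^(-1/3) = w/44, so L = (44/w)^(3).

L(w) = 85184/w³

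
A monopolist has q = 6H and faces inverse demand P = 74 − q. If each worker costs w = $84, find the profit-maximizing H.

H* = 5

Marginal revenue from the inverse demand is MR = 74 − 2q.
The marginal product is MP_H = 6.
A monopolist hires until marginal revenue product equals the wage: MR·MP_H = w.
(74 − 12H)·6 = 84, so H = 5.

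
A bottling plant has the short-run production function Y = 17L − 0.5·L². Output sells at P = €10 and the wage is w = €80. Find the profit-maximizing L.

L* = 9

The marginal product of L is MP_L = 17 − L.
A price-taking firm hires until the value of the marginal product equals the wage: P·MP_L = w, so 10·(17 − L) = 80.
Then 17 − L = 8, giving L = 9.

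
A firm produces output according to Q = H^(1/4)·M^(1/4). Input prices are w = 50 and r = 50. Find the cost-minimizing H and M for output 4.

Cost minimization requires the marginal rate of technical substitution to equal the input-price ratio: MP_H/MP_M = w/r.
Here MP_H/MP_M = (1/4)·(M/H)/(1/4) = (M/H). Setting this equal to 50/50 = 1 gives M = H.
Substituting into Q = 4: H^(1/4)·(H)^(1/4) = 4.
Solving, H = 16 and M = 16.

H* = 16, M* = 16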